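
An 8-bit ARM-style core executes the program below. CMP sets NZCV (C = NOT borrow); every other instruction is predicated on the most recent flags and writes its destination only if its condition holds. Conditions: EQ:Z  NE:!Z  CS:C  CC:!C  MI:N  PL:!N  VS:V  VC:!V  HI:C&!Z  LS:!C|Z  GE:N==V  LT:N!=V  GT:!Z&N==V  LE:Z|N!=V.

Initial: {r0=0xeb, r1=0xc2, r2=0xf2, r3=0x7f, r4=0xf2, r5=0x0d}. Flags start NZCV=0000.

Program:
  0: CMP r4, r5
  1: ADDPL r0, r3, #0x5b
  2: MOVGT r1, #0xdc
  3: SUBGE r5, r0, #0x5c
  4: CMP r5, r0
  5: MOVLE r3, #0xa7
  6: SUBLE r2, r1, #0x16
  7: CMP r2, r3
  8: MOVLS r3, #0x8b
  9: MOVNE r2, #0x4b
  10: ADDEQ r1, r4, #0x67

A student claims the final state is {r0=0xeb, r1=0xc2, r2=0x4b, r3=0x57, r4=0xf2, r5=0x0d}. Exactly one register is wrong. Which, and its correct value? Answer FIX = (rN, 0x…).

FIX = (r3, 0x7f)

[0] flags=1010 → (cmp)
[1] flags=1010 PL?F → skip
[2] flags=1010 GT?F → skip
[3] flags=1010 GE?F → skip
[4] flags=0000 → (cmp)
[5] flags=0000 LE?F → skip
[6] flags=0000 LE?F → skip
[7] flags=0011 → (cmp)
[8] flags=0011 LS?F → skip
[9] flags=0011 NE?T → r2=0x4b
[10] flags=0011 EQ?F → skip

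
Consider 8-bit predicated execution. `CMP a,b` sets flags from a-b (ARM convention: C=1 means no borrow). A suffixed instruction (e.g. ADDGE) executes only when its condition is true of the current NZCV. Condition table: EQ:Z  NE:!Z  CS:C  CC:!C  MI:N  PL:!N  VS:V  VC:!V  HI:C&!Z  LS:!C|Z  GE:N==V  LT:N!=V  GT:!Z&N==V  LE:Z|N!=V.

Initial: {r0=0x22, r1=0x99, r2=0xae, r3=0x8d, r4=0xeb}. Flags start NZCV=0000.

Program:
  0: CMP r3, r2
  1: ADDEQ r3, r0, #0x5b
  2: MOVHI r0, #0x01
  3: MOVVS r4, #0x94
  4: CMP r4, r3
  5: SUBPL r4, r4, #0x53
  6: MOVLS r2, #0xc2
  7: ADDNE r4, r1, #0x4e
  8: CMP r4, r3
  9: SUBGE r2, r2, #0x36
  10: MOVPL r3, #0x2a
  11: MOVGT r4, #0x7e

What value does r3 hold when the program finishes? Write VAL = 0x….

VAL = 0x2a

[0] flags=1000 → (cmp)
[1] flags=1000 EQ?F → skip
[2] flags=1000 HI?F → skip
[3] flags=1000 VS?F → skip
[4] flags=0010 → (cmp)
[5] flags=0010 PL?T → r4=0x98
[6] flags=0010 LS?F → skip
[7] flags=0010 NE?T → r4=0xe7
[8] flags=0010 → (cmp)
[9] flags=0010 GE?T → r2=0x78
[10] flags=0010 PL?T → r3=0x2a
[11] flags=0010 GT?T → r4=0x7e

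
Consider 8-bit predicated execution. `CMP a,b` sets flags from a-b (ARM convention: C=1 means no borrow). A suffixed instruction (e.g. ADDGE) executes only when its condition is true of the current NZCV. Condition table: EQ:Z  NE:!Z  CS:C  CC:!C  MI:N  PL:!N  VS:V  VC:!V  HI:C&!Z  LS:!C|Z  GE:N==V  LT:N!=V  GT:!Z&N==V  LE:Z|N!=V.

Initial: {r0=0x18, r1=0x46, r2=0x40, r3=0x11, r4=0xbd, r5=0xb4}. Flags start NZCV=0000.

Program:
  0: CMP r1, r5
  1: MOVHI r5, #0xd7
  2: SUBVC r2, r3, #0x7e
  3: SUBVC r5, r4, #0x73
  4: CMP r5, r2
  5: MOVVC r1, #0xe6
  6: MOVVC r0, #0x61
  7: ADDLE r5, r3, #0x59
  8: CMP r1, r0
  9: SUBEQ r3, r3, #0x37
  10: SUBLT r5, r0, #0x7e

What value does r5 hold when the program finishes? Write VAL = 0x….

[0] flags=1001 → (cmp)
[1] flags=1001 HI?F → skip
[2] flags=1001 VC?F → skip
[3] flags=1001 VC?F → skip
[4] flags=0011 → (cmp)
[5] flags=0011 VC?F → skip
[6] flags=0011 VC?F → skip
[7] flags=0011 LE?T → r5=0x6a
[8] flags=0010 → (cmp)
[9] flags=0010 EQ?F → skip
[10] flags=0010 LT?F → skip

VAL = 0x6a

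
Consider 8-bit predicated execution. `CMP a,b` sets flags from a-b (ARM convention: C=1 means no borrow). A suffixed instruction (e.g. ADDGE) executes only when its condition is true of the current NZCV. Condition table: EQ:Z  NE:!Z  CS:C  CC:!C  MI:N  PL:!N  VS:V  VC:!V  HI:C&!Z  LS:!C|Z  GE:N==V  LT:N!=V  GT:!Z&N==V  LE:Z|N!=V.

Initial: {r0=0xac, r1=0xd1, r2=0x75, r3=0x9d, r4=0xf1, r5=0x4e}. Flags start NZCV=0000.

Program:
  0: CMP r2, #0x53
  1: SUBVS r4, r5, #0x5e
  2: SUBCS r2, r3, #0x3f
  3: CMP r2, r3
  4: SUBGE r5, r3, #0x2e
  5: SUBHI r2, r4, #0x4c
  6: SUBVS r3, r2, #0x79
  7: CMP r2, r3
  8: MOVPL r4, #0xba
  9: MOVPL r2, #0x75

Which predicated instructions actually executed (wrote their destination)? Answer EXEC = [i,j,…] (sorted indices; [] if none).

0: ✓ CMP  NZCV=0010
1: · SUBVS
2: ✓ SUBCS  r2←0x5e
3: ✓ CMP  NZCV=1001
4: ✓ SUBGE  r5←0x6f
5: · SUBHI
6: ✓ SUBVS  r3←0xe5
7: ✓ CMP  NZCV=0000
8: ✓ MOVPL  r4←0xba
9: ✓ MOVPL  r2←0x75

EXEC = [2,4,6,8,9]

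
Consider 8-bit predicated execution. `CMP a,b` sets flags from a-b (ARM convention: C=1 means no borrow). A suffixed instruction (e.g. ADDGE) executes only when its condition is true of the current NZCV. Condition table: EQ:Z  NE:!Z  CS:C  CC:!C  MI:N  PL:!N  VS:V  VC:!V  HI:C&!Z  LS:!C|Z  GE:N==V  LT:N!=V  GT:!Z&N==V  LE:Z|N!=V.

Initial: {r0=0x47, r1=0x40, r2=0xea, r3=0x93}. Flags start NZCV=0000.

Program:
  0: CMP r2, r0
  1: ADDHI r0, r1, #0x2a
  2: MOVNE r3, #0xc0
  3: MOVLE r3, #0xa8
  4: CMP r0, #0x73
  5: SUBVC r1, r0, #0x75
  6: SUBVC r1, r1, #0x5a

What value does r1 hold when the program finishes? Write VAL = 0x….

VAL = 0x9b

[0] flags=1010 → (cmp)
[1] flags=1010 HI?T → r0=0x6a
[2] flags=1010 NE?T → r3=0xc0
[3] flags=1010 LE?T → r3=0xa8
[4] flags=1000 → (cmp)
[5] flags=1000 VC?T → r1=0xf5
[6] flags=1000 VC?T → r1=0x9b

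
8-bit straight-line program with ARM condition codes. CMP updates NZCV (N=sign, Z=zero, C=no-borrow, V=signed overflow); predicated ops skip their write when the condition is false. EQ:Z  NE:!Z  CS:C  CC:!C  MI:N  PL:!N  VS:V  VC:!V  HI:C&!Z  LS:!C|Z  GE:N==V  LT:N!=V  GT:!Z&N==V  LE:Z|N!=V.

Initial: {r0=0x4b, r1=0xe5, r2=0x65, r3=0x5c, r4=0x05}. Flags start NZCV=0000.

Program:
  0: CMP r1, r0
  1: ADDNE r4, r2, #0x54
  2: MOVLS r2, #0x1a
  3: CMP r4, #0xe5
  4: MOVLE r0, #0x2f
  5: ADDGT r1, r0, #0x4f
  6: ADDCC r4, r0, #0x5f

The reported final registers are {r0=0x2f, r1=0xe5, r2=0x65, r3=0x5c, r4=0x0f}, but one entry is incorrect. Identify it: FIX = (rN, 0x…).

FIX = (r4, 0x8e)

[0] flags=1010 → (cmp)
[1] flags=1010 NE?T → r4=0xb9
[2] flags=1010 LS?F → skip
[3] flags=1000 → (cmp)
[4] flags=1000 LE?T → r0=0x2f
[5] flags=1000 GT?F → skip
[6] flags=1000 CC?T → r4=0x8e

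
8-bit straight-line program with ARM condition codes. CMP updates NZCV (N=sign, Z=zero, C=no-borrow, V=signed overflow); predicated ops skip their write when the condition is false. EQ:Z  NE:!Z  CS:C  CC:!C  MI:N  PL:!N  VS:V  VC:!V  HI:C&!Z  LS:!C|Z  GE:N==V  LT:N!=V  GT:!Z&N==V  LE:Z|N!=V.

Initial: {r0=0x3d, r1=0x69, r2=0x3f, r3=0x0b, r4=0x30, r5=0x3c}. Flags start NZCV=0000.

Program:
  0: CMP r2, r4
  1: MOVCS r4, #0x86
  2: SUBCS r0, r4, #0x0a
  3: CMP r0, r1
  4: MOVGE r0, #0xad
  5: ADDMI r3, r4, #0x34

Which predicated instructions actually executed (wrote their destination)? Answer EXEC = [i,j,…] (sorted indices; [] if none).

EXEC = [1,2,4]

[0] flags=0010 → (cmp)
[1] flags=0010 CS?T → r4=0x86
[2] flags=0010 CS?T → r0=0x7c
[3] flags=0010 → (cmp)
[4] flags=0010 GE?T → r0=0xad
[5] flags=0010 MI?F → skip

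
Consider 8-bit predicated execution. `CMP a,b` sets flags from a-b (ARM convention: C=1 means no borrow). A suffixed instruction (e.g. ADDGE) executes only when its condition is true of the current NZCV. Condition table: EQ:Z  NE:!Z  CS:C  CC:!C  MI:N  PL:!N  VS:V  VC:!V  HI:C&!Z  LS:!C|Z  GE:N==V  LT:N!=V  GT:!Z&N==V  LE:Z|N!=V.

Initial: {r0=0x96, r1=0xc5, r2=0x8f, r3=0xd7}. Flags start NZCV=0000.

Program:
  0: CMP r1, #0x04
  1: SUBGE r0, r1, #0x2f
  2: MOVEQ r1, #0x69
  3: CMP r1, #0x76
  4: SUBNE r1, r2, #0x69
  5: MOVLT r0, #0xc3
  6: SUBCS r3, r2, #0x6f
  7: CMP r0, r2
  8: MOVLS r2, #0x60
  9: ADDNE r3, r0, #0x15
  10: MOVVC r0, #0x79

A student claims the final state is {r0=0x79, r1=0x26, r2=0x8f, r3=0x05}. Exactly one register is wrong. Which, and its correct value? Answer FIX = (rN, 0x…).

0: ✓ CMP  NZCV=1010
1: · SUBGE
2: · MOVEQ
3: ✓ CMP  NZCV=0011
4: ✓ SUBNE  r1←0x26
5: ✓ MOVLT  r0←0xc3
6: ✓ SUBCS  r3←0x20
7: ✓ CMP  NZCV=0010
8: · MOVLS
9: ✓ ADDNE  r3←0xd8
10: ✓ MOVVC  r0←0x79

FIX = (r3, 0xd8)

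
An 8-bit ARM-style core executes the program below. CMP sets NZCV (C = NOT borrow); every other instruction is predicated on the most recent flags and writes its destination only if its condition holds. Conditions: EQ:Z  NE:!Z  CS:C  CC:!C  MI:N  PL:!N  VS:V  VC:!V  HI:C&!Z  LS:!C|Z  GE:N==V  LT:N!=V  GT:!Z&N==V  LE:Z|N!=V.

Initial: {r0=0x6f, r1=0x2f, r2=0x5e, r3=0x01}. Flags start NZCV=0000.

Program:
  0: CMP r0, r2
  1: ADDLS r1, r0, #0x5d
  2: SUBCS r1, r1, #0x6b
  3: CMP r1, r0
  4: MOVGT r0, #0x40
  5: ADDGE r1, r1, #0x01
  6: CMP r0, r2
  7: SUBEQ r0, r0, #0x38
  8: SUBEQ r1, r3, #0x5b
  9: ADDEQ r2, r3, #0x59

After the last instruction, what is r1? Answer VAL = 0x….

[0] flags=0010 → (cmp)
[1] flags=0010 LS?F → skip
[2] flags=0010 CS?T → r1=0xc4
[3] flags=0011 → (cmp)
[4] flags=0011 GT?F → skip
[5] flags=0011 GE?F → skip
[6] flags=0010 → (cmp)
[7] flags=0010 EQ?F → skip
[8] flags=0010 EQ?F → skip
[9] flags=0010 EQ?F → skip

VAL = 0xc4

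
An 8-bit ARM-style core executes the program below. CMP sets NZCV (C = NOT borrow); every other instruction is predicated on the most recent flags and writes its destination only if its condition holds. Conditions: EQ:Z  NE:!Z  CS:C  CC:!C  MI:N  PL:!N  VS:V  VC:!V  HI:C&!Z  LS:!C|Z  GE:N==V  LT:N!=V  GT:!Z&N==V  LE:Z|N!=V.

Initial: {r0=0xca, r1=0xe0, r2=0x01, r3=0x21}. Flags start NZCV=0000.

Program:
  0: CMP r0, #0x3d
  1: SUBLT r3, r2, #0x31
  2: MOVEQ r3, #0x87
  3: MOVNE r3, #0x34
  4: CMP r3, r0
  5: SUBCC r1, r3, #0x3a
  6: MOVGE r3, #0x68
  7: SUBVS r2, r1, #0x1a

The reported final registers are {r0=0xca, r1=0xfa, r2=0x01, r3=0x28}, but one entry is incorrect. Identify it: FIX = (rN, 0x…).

FIX = (r3, 0x68)

0: ✓ CMP  NZCV=1010
1: ✓ SUBLT  r3←0xd0
2: · MOVEQ
3: ✓ MOVNE  r3←0x34
4: ✓ CMP  NZCV=0000
5: ✓ SUBCC  r1←0xfa
6: ✓ MOVGE  r3←0x68
7: · SUBVS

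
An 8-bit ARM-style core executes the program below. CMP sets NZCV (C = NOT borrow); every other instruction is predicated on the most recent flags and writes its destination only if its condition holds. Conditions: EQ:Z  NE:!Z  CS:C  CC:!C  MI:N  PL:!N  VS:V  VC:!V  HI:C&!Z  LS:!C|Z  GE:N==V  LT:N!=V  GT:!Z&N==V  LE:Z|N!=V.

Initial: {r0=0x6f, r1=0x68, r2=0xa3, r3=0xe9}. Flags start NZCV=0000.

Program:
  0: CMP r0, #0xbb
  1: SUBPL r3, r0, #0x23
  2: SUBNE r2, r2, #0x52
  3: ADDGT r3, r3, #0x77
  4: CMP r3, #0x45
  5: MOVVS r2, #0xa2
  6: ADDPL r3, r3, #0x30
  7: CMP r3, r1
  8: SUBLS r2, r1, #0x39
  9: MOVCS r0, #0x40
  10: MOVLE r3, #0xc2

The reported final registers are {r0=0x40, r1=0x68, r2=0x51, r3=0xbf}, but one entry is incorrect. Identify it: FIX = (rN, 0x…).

[0] flags=1001 → (cmp)
[1] flags=1001 PL?F → skip
[2] flags=1001 NE?T → r2=0x51
[3] flags=1001 GT?T → r3=0x60
[4] flags=0010 → (cmp)
[5] flags=0010 VS?F → skip
[6] flags=0010 PL?T → r3=0x90
[7] flags=0011 → (cmp)
[8] flags=0011 LS?F → skip
[9] flags=0011 CS?T → r0=0x40
[10] flags=0011 LE?T → r3=0xc2

FIX = (r3, 0xc2)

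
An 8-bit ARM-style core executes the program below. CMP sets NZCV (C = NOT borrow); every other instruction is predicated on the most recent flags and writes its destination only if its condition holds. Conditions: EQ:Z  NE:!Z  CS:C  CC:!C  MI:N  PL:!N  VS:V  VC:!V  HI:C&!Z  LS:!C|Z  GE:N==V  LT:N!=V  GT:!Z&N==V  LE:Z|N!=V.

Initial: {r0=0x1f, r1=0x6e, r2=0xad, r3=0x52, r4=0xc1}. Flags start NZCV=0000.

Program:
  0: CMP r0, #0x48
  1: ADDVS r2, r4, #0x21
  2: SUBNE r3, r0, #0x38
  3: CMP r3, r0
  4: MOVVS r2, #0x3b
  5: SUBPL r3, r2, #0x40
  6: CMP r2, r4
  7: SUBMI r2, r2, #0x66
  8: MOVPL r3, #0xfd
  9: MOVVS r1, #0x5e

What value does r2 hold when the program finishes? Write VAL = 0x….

0: ✓ CMP  NZCV=1000
1: · ADDVS
2: ✓ SUBNE  r3←0xe7
3: ✓ CMP  NZCV=1010
4: · MOVVS
5: · SUBPL
6: ✓ CMP  NZCV=1000
7: ✓ SUBMI  r2←0x47
8: · MOVPL
9: · MOVVS

VAL = 0x47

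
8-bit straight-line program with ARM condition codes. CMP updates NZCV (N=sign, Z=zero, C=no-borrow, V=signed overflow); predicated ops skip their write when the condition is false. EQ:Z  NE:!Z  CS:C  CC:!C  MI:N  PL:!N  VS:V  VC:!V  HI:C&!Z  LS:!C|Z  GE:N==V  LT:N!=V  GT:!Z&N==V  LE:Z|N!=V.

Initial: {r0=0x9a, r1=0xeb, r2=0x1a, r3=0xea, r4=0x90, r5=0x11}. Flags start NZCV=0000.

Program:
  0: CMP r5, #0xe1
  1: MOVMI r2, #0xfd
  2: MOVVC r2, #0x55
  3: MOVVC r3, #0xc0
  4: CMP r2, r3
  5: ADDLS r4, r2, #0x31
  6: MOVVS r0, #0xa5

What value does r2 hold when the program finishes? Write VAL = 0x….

VAL = 0x55

[0] flags=0000 → (cmp)
[1] flags=0000 MI?F → skip
[2] flags=0000 VC?T → r2=0x55
[3] flags=0000 VC?T → r3=0xc0
[4] flags=1001 → (cmp)
[5] flags=1001 LS?T → r4=0x86
[6] flags=1001 VS?T → r0=0xa5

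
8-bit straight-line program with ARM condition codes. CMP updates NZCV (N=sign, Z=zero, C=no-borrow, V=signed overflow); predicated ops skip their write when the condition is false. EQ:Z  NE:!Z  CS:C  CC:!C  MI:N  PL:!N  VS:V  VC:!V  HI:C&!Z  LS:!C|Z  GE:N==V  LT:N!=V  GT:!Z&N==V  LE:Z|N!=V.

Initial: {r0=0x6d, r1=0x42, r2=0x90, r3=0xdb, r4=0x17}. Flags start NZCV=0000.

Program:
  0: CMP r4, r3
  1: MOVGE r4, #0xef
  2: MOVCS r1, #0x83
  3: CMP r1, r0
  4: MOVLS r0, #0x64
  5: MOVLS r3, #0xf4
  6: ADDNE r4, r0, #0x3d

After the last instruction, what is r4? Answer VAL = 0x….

VAL = 0xa1

0: ✓ CMP  NZCV=0000
1: ✓ MOVGE  r4←0xef
2: · MOVCS
3: ✓ CMP  NZCV=1000
4: ✓ MOVLS  r0←0x64
5: ✓ MOVLS  r3←0xf4
6: ✓ ADDNE  r4←0xa1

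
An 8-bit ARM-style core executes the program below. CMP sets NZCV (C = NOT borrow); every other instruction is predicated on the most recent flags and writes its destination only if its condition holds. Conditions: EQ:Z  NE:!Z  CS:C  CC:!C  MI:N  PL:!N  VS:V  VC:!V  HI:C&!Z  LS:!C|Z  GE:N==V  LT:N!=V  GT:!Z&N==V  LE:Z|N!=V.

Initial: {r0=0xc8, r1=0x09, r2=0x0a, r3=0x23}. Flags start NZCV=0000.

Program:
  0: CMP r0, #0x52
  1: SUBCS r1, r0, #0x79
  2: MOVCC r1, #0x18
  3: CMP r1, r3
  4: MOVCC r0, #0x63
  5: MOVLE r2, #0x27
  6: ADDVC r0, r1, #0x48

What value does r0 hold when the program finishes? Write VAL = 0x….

0: ✓ CMP  NZCV=0011
1: ✓ SUBCS  r1←0x4f
2: · MOVCC
3: ✓ CMP  NZCV=0010
4: · MOVCC
5: · MOVLE
6: ✓ ADDVC  r0←0x97

VAL = 0x97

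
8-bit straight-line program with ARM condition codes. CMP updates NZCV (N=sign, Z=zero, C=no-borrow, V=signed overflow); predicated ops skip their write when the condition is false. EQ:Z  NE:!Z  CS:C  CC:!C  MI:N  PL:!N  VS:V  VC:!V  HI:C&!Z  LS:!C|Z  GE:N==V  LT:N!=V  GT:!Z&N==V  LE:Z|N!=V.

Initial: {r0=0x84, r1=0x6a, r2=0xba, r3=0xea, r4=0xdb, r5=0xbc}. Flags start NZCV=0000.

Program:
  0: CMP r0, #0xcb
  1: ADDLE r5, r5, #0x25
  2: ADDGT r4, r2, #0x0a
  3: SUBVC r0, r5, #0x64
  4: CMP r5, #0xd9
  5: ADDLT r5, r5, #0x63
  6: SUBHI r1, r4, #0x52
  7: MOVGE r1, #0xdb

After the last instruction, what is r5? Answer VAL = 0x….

[0] flags=1000 → (cmp)
[1] flags=1000 LE?T → r5=0xe1
[2] flags=1000 GT?F → skip
[3] flags=1000 VC?T → r0=0x7d
[4] flags=0010 → (cmp)
[5] flags=0010 LT?F → skip
[6] flags=0010 HI?T → r1=0x89
[7] flags=0010 GE?T → r1=0xdb

VAL = 0xe1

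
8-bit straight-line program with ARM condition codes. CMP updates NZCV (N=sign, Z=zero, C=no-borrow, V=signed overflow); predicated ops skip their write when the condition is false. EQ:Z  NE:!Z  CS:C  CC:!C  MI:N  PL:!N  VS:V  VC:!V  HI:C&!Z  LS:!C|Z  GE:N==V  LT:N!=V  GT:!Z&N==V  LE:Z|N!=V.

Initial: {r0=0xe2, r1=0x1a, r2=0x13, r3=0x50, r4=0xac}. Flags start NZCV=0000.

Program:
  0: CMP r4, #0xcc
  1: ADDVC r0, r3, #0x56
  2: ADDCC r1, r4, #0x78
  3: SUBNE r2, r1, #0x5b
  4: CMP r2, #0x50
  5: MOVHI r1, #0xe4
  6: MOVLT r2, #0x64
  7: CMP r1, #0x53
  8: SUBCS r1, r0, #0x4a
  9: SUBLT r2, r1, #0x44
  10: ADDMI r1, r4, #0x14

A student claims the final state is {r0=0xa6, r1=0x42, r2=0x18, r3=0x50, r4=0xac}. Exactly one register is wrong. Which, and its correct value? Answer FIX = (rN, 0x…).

FIX = (r1, 0xc0)

0: ✓ CMP  NZCV=1000
1: ✓ ADDVC  r0←0xa6
2: ✓ ADDCC  r1←0x24
3: ✓ SUBNE  r2←0xc9
4: ✓ CMP  NZCV=0011
5: ✓ MOVHI  r1←0xe4
6: ✓ MOVLT  r2←0x64
7: ✓ CMP  NZCV=1010
8: ✓ SUBCS  r1←0x5c
9: ✓ SUBLT  r2←0x18
10: ✓ ADDMI  r1←0xc0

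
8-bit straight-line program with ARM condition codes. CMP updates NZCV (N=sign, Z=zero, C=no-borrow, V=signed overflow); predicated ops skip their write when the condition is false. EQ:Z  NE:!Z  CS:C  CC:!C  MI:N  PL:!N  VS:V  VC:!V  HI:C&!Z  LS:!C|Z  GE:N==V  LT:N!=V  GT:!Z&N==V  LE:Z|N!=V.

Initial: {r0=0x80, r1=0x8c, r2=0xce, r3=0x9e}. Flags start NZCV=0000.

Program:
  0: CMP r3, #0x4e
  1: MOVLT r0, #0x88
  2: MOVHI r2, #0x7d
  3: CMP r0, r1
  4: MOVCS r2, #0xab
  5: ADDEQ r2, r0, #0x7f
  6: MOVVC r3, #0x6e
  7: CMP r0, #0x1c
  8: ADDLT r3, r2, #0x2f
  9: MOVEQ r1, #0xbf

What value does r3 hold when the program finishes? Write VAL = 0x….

[0] flags=0011 → (cmp)
[1] flags=0011 LT?T → r0=0x88
[2] flags=0011 HI?T → r2=0x7d
[3] flags=1000 → (cmp)
[4] flags=1000 CS?F → skip
[5] flags=1000 EQ?F → skip
[6] flags=1000 VC?T → r3=0x6e
[7] flags=0011 → (cmp)
[8] flags=0011 LT?T → r3=0xac
[9] flags=0011 EQ?F → skip

VAL = 0xac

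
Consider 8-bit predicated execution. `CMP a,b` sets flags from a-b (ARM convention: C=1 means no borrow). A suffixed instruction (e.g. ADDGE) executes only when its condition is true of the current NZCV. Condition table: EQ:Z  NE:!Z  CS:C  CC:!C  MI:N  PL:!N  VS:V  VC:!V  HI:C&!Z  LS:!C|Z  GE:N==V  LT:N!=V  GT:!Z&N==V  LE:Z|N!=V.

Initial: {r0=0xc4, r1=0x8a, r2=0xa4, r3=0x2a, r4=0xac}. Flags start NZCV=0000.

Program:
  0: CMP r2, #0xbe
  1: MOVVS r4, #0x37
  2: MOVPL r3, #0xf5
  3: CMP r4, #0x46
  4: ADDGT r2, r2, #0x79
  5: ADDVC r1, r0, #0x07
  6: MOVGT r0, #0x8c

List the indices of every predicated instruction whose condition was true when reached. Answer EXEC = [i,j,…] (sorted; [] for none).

EXEC = []

[0] flags=1000 → (cmp)
[1] flags=1000 VS?F → skip
[2] flags=1000 PL?F → skip
[3] flags=0011 → (cmp)
[4] flags=0011 GT?F → skip
[5] flags=0011 VC?F → skip
[6] flags=0011 GT?F → skip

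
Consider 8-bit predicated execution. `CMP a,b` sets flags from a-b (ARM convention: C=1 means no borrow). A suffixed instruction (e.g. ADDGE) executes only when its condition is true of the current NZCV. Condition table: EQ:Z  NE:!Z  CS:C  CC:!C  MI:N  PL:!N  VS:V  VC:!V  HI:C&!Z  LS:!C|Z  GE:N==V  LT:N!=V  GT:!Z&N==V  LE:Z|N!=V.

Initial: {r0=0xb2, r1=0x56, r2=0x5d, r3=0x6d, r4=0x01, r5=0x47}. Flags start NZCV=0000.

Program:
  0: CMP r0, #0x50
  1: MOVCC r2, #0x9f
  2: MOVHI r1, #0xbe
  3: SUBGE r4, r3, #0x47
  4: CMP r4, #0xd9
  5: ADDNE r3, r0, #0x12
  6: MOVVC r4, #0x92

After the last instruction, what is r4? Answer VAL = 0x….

VAL = 0x92

0: ✓ CMP  NZCV=0011
1: · MOVCC
2: ✓ MOVHI  r1←0xbe
3: · SUBGE
4: ✓ CMP  NZCV=0000
5: ✓ ADDNE  r3←0xc4
6: ✓ MOVVC  r4←0x92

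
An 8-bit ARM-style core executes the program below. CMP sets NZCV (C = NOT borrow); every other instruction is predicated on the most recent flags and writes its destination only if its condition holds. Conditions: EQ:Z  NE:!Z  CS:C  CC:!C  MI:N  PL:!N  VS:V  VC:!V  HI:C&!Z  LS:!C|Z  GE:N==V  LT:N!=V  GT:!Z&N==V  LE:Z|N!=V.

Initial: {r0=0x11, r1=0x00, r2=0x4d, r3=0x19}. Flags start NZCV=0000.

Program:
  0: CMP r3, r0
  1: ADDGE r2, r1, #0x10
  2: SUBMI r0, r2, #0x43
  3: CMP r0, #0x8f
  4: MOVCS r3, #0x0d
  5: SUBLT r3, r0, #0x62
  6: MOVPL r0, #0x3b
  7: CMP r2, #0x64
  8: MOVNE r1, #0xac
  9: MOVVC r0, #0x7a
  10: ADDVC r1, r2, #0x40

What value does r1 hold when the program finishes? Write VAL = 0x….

0: ✓ CMP  NZCV=0010
1: ✓ ADDGE  r2←0x10
2: · SUBMI
3: ✓ CMP  NZCV=1001
4: · MOVCS
5: · SUBLT
6: · MOVPL
7: ✓ CMP  NZCV=1000
8: ✓ MOVNE  r1←0xac
9: ✓ MOVVC  r0←0x7a
10: ✓ ADDVC  r1←0x50

VAL = 0x50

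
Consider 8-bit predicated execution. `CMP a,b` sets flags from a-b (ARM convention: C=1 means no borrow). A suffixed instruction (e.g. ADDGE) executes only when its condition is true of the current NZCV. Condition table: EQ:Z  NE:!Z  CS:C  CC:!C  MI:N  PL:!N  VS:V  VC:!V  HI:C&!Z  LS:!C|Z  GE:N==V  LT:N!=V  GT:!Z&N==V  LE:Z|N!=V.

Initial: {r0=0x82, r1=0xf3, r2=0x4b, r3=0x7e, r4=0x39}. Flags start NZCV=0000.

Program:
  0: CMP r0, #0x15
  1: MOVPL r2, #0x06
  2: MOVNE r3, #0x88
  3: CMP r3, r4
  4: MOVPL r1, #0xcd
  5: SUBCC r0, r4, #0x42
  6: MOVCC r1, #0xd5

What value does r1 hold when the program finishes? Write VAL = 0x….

0: ✓ CMP  NZCV=0011
1: ✓ MOVPL  r2←0x06
2: ✓ MOVNE  r3←0x88
3: ✓ CMP  NZCV=0011
4: ✓ MOVPL  r1←0xcd
5: · SUBCC
6: · MOVCC

VAL = 0xcd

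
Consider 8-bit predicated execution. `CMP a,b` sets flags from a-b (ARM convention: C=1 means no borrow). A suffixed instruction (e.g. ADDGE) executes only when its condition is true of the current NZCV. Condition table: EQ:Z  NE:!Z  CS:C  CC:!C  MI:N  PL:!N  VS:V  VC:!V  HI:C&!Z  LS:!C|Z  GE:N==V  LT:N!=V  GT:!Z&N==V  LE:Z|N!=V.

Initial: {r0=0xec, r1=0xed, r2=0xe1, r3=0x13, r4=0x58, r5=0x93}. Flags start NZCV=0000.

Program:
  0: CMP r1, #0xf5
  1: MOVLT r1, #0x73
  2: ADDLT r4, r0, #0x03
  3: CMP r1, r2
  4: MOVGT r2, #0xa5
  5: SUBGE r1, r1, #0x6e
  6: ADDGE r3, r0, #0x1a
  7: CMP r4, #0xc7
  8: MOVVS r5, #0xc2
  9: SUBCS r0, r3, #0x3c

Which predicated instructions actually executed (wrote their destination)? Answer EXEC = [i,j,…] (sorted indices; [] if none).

0: ✓ CMP  NZCV=1000
1: ✓ MOVLT  r1←0x73
2: ✓ ADDLT  r4←0xef
3: ✓ CMP  NZCV=1001
4: ✓ MOVGT  r2←0xa5
5: ✓ SUBGE  r1←0x05
6: ✓ ADDGE  r3←0x06
7: ✓ CMP  NZCV=0010
8: · MOVVS
9: ✓ SUBCS  r0←0xca

EXEC = [1,2,4,5,6,9]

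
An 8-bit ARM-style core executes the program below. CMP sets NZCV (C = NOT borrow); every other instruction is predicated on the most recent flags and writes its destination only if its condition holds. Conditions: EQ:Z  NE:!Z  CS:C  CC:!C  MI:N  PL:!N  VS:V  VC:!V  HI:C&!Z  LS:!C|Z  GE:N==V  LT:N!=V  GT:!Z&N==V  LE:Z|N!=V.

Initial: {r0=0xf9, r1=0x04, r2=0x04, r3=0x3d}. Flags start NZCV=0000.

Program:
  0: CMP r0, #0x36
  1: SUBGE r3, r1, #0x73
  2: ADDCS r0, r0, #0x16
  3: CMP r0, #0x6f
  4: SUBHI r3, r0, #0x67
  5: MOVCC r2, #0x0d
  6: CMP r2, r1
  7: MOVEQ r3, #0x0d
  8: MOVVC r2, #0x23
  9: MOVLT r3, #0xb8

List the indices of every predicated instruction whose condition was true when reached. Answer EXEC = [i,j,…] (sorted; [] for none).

0: ✓ CMP  NZCV=1010
1: · SUBGE
2: ✓ ADDCS  r0←0x0f
3: ✓ CMP  NZCV=1000
4: · SUBHI
5: ✓ MOVCC  r2←0x0d
6: ✓ CMP  NZCV=0010
7: · MOVEQ
8: ✓ MOVVC  r2←0x23
9: · MOVLT

EXEC = [2,5,8]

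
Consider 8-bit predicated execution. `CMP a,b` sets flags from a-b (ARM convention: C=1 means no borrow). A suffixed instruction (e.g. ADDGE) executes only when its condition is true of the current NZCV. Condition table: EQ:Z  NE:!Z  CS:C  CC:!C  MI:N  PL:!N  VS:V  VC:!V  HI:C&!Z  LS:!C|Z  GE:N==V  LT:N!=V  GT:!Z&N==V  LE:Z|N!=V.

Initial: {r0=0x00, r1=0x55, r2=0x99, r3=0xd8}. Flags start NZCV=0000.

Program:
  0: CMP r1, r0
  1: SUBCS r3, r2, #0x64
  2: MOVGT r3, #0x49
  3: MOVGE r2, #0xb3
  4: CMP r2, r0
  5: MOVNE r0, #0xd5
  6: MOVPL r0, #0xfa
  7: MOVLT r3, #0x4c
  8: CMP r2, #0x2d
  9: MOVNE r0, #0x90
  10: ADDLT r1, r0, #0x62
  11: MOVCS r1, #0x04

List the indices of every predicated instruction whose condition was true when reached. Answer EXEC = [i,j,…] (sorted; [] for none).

EXEC = [1,2,3,5,7,9,10,11]

[0] flags=0010 → (cmp)
[1] flags=0010 CS?T → r3=0x35
[2] flags=0010 GT?T → r3=0x49
[3] flags=0010 GE?T → r2=0xb3
[4] flags=1010 → (cmp)
[5] flags=1010 NE?T → r0=0xd5
[6] flags=1010 PL?F → skip
[7] flags=1010 LT?T → r3=0x4c
[8] flags=1010 → (cmp)
[9] flags=1010 NE?T → r0=0x90
[10] flags=1010 LT?T → r1=0xf2
[11] flags=1010 CS?T → r1=0x04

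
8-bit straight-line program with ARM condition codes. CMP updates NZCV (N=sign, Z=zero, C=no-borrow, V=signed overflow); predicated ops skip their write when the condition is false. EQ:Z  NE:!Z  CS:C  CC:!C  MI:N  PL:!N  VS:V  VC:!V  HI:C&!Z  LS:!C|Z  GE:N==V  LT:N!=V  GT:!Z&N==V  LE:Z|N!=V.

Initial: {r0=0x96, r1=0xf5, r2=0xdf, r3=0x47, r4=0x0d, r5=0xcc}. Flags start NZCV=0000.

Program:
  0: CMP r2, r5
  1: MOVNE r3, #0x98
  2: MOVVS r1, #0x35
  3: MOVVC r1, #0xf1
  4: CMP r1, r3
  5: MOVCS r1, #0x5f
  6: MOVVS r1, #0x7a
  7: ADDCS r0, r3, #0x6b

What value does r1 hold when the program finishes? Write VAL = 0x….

0: ✓ CMP  NZCV=0010
1: ✓ MOVNE  r3←0x98
2: · MOVVS
3: ✓ MOVVC  r1←0xf1
4: ✓ CMP  NZCV=0010
5: ✓ MOVCS  r1←0x5f
6: · MOVVS
7: ✓ ADDCS  r0←0x03

VAL = 0x5f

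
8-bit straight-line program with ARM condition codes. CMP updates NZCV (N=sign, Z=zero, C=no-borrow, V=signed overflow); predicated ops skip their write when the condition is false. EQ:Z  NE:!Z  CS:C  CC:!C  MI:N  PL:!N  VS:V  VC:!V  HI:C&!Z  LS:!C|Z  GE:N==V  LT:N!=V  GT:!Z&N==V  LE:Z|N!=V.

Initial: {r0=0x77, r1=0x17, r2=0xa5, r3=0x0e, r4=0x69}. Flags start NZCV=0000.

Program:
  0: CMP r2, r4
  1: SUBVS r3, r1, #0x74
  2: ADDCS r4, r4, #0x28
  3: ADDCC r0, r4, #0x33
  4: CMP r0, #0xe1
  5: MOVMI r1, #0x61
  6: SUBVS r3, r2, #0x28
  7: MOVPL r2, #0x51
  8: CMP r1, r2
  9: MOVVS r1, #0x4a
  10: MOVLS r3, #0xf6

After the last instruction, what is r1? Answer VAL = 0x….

0: ✓ CMP  NZCV=0011
1: ✓ SUBVS  r3←0xa3
2: ✓ ADDCS  r4←0x91
3: · ADDCC
4: ✓ CMP  NZCV=1001
5: ✓ MOVMI  r1←0x61
6: ✓ SUBVS  r3←0x7d
7: · MOVPL
8: ✓ CMP  NZCV=1001
9: ✓ MOVVS  r1←0x4a
10: ✓ MOVLS  r3←0xf6

VAL = 0x4a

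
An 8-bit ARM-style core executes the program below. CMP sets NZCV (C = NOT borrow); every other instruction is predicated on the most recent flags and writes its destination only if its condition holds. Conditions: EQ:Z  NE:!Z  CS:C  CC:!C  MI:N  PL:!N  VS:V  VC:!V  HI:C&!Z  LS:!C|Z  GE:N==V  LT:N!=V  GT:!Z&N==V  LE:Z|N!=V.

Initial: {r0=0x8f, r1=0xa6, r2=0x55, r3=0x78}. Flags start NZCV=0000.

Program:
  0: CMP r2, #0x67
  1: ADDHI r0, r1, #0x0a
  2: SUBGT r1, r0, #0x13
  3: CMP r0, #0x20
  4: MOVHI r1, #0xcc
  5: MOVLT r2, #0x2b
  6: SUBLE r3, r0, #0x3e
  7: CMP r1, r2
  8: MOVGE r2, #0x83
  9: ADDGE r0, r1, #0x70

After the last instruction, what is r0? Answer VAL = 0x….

VAL = 0x8f

0: ✓ CMP  NZCV=1000
1: · ADDHI
2: · SUBGT
3: ✓ CMP  NZCV=0011
4: ✓ MOVHI  r1←0xcc
5: ✓ MOVLT  r2←0x2b
6: ✓ SUBLE  r3←0x51
7: ✓ CMP  NZCV=1010
8: · MOVGE
9: · ADDGE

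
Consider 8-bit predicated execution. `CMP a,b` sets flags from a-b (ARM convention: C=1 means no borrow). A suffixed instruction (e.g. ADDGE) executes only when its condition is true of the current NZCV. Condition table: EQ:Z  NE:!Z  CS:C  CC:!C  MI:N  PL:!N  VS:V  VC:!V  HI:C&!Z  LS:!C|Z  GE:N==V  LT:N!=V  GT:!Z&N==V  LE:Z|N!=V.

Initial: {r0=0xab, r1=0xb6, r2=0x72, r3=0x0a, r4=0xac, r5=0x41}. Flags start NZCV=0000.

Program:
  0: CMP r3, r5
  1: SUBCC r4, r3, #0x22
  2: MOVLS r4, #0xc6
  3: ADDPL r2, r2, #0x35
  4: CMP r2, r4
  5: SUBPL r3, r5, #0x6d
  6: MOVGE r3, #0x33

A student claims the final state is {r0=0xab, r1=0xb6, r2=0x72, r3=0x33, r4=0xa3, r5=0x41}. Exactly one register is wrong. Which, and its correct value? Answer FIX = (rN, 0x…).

[0] flags=1000 → (cmp)
[1] flags=1000 CC?T → r4=0xe8
[2] flags=1000 LS?T → r4=0xc6
[3] flags=1000 PL?F → skip
[4] flags=1001 → (cmp)
[5] flags=1001 PL?F → skip
[6] flags=1001 GE?T → r3=0x33

FIX = (r4, 0xc6)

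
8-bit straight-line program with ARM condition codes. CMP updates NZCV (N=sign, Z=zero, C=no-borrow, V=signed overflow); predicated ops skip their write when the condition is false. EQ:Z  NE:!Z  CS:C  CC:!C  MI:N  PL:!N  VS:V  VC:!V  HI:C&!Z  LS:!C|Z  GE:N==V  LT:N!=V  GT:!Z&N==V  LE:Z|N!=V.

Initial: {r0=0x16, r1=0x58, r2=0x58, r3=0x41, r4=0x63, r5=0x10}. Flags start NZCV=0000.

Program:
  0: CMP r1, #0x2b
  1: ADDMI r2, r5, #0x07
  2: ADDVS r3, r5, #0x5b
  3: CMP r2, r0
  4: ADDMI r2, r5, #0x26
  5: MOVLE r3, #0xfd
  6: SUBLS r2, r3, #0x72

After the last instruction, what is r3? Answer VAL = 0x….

VAL = 0x41

[0] flags=0010 → (cmp)
[1] flags=0010 MI?F → skip
[2] flags=0010 VS?F → skip
[3] flags=0010 → (cmp)
[4] flags=0010 MI?F → skip
[5] flags=0010 LE?F → skip
[6] flags=0010 LS?F → skip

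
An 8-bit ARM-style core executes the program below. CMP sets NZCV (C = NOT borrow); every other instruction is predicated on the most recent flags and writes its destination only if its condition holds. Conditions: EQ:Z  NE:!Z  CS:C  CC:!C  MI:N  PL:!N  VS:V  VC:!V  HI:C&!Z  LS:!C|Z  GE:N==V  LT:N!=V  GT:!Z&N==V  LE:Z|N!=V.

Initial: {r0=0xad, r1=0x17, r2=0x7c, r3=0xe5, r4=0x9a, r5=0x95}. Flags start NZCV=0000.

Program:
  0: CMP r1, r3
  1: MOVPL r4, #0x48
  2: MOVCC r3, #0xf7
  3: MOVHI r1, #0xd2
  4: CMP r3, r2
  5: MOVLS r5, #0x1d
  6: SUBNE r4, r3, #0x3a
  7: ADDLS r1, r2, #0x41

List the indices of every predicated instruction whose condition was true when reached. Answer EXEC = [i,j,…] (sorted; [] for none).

EXEC = [1,2,6]

[0] flags=0000 → (cmp)
[1] flags=0000 PL?T → r4=0x48
[2] flags=0000 CC?T → r3=0xf7
[3] flags=0000 HI?F → skip
[4] flags=0011 → (cmp)
[5] flags=0011 LS?F → skip
[6] flags=0011 NE?T → r4=0xbd
[7] flags=0011 LS?F → skip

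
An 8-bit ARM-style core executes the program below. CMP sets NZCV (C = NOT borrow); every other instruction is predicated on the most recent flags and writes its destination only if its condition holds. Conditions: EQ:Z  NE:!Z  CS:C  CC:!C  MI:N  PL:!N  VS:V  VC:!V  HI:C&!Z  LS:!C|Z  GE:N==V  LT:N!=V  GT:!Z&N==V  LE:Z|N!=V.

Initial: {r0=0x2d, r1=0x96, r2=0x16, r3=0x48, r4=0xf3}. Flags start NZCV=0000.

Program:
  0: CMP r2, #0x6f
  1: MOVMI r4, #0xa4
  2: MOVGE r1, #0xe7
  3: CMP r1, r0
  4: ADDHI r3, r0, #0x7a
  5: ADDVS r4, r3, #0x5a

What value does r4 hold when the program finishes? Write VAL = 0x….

[0] flags=1000 → (cmp)
[1] flags=1000 MI?T → r4=0xa4
[2] flags=1000 GE?F → skip
[3] flags=0011 → (cmp)
[4] flags=0011 HI?T → r3=0xa7
[5] flags=0011 VS?T → r4=0x01

VAL = 0x01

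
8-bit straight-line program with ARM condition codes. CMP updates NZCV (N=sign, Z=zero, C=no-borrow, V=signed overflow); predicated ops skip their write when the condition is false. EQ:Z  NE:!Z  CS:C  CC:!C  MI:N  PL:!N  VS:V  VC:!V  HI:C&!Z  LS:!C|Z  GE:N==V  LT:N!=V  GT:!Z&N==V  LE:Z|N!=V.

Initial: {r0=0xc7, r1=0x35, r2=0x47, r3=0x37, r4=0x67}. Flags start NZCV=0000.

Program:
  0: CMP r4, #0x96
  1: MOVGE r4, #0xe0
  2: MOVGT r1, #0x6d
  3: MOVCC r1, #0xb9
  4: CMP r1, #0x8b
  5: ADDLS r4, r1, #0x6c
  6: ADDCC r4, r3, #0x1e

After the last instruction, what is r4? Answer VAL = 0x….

VAL = 0xe0

0: ✓ CMP  NZCV=1001
1: ✓ MOVGE  r4←0xe0
2: ✓ MOVGT  r1←0x6d
3: ✓ MOVCC  r1←0xb9
4: ✓ CMP  NZCV=0010
5: · ADDLS
6: · ADDCC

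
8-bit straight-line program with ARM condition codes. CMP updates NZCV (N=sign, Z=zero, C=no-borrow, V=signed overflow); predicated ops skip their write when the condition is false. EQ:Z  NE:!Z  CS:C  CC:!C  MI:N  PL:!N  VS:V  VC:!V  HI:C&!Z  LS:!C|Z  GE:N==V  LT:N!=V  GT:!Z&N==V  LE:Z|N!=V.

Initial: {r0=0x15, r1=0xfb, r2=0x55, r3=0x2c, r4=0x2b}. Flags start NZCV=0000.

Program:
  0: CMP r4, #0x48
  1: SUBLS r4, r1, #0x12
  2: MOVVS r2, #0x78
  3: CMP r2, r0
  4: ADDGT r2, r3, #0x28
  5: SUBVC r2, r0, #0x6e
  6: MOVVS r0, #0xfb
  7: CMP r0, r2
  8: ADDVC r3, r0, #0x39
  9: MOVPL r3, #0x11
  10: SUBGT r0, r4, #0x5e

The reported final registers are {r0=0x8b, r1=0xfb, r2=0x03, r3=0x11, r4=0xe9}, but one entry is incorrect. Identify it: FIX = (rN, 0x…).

0: ✓ CMP  NZCV=1000
1: ✓ SUBLS  r4←0xe9
2: · MOVVS
3: ✓ CMP  NZCV=0010
4: ✓ ADDGT  r2←0x54
5: ✓ SUBVC  r2←0xa7
6: · MOVVS
7: ✓ CMP  NZCV=0000
8: ✓ ADDVC  r3←0x4e
9: ✓ MOVPL  r3←0x11
10: ✓ SUBGT  r0←0x8b

FIX = (r2, 0xa7)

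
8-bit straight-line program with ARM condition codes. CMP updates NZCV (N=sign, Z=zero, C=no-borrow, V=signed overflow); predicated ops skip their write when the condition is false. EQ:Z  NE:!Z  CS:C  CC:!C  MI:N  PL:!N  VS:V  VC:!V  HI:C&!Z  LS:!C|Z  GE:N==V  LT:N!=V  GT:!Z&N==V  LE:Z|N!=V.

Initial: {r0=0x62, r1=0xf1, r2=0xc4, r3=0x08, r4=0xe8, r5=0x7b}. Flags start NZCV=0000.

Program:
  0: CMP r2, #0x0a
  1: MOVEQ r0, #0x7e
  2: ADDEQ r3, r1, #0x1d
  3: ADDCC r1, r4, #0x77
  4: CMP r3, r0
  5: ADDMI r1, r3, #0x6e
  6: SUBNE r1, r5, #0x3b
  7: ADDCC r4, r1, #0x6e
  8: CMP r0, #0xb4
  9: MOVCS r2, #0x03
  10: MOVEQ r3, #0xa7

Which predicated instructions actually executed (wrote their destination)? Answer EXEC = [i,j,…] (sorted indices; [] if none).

EXEC = [5,6,7]

0: ✓ CMP  NZCV=1010
1: · MOVEQ
2: · ADDEQ
3: · ADDCC
4: ✓ CMP  NZCV=1000
5: ✓ ADDMI  r1←0x76
6: ✓ SUBNE  r1←0x40
7: ✓ ADDCC  r4←0xae
8: ✓ CMP  NZCV=1001
9: · MOVCS
10: · MOVEQ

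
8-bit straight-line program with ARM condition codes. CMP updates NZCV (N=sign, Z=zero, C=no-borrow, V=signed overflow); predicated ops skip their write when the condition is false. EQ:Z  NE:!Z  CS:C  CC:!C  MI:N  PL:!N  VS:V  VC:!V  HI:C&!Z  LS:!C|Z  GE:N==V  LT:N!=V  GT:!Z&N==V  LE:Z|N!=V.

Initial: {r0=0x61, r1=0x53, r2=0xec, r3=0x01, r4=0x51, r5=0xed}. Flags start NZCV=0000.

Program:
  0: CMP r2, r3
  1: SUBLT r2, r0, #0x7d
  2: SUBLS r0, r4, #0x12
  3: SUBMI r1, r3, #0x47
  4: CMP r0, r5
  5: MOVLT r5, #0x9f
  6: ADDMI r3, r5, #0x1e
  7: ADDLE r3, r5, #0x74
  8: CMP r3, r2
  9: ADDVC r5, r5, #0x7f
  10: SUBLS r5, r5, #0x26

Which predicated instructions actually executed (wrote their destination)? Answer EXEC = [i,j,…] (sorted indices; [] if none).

0: ✓ CMP  NZCV=1010
1: ✓ SUBLT  r2←0xe4
2: · SUBLS
3: ✓ SUBMI  r1←0xba
4: ✓ CMP  NZCV=0000
5: · MOVLT
6: · ADDMI
7: · ADDLE
8: ✓ CMP  NZCV=0000
9: ✓ ADDVC  r5←0x6c
10: ✓ SUBLS  r5←0x46

EXEC = [1,3,9,10]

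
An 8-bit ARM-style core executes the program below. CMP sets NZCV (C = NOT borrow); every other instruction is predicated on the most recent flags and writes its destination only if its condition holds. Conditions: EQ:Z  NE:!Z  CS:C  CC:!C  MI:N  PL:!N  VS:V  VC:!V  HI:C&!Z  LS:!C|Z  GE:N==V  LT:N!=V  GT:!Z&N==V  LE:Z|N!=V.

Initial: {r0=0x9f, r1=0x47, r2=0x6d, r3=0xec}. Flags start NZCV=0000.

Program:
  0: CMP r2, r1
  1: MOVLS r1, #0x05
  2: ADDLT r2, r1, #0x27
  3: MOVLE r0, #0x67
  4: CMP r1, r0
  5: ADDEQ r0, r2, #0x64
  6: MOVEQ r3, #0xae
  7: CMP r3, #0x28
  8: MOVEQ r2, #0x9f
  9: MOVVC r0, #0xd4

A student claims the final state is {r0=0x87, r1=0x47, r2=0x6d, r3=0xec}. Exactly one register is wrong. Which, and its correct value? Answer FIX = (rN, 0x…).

FIX = (r0, 0xd4)

0: ✓ CMP  NZCV=0010
1: · MOVLS
2: · ADDLT
3: · MOVLE
4: ✓ CMP  NZCV=1001
5: · ADDEQ
6: · MOVEQ
7: ✓ CMP  NZCV=1010
8: · MOVEQ
9: ✓ MOVVC  r0←0xd4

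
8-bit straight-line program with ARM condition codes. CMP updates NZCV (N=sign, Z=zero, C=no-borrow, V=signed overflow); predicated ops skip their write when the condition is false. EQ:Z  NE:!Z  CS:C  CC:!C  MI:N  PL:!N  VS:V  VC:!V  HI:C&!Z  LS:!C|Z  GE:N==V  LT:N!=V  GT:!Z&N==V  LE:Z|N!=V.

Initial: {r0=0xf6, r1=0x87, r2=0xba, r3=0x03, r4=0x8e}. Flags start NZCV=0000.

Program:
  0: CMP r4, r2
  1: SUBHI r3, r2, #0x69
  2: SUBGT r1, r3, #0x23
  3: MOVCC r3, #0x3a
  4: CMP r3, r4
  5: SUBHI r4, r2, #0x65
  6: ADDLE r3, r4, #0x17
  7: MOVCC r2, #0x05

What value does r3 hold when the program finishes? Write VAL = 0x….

0: ✓ CMP  NZCV=1000
1: · SUBHI
2: · SUBGT
3: ✓ MOVCC  r3←0x3a
4: ✓ CMP  NZCV=1001
5: · SUBHI
6: · ADDLE
7: ✓ MOVCC  r2←0x05

VAL = 0x3a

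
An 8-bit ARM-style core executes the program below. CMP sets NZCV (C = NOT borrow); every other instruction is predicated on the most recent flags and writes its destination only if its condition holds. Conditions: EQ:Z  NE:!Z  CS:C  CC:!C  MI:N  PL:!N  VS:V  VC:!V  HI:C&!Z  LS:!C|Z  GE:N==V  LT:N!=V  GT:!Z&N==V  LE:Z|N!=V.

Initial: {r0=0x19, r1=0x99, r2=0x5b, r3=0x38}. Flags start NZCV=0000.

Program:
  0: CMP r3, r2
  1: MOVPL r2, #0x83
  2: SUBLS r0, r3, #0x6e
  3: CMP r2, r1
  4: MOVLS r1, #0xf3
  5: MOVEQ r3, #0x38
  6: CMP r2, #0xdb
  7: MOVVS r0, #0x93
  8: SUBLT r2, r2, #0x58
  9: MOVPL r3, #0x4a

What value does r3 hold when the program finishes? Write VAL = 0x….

VAL = 0x38

[0] flags=1000 → (cmp)
[1] flags=1000 PL?F → skip
[2] flags=1000 LS?T → r0=0xca
[3] flags=1001 → (cmp)
[4] flags=1001 LS?T → r1=0xf3
[5] flags=1001 EQ?F → skip
[6] flags=1001 → (cmp)
[7] flags=1001 VS?T → r0=0x93
[8] flags=1001 LT?F → skip
[9] flags=1001 PL?F → skip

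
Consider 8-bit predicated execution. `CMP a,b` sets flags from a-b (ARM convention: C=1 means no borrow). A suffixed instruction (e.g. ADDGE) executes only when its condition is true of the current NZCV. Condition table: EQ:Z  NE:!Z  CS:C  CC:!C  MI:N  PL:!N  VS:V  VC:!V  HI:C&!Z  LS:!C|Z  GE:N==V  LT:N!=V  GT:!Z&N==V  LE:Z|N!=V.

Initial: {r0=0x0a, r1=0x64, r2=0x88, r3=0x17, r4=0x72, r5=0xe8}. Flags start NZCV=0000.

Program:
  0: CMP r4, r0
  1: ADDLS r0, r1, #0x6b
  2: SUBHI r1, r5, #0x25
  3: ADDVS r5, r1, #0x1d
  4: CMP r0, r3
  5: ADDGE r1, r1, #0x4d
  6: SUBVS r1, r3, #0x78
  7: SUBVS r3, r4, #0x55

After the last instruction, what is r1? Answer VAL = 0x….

0: ✓ CMP  NZCV=0010
1: · ADDLS
2: ✓ SUBHI  r1←0xc3
3: · ADDVS
4: ✓ CMP  NZCV=1000
5: · ADDGE
6: · SUBVS
7: · SUBVS

VAL = 0xc3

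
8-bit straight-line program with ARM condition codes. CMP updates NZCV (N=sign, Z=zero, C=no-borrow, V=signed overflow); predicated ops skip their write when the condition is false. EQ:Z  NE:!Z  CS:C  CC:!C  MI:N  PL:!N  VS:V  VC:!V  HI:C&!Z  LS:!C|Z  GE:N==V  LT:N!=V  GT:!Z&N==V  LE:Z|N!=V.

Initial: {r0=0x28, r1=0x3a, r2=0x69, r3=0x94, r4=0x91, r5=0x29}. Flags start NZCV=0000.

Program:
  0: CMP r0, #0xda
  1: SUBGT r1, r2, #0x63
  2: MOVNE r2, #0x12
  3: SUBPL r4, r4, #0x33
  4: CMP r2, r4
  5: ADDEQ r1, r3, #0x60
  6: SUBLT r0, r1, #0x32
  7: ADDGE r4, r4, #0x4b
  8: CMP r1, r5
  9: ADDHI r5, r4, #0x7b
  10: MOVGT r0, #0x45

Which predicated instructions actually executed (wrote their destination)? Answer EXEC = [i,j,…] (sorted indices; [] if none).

[0] flags=0000 → (cmp)
[1] flags=0000 GT?T → r1=0x06
[2] flags=0000 NE?T → r2=0x12
[3] flags=0000 PL?T → r4=0x5e
[4] flags=1000 → (cmp)
[5] flags=1000 EQ?F → skip
[6] flags=1000 LT?T → r0=0xd4
[7] flags=1000 GE?F → skip
[8] flags=1000 → (cmp)
[9] flags=1000 HI?F → skip
[10] flags=1000 GT?F → skip

EXEC = [1,2,3,6]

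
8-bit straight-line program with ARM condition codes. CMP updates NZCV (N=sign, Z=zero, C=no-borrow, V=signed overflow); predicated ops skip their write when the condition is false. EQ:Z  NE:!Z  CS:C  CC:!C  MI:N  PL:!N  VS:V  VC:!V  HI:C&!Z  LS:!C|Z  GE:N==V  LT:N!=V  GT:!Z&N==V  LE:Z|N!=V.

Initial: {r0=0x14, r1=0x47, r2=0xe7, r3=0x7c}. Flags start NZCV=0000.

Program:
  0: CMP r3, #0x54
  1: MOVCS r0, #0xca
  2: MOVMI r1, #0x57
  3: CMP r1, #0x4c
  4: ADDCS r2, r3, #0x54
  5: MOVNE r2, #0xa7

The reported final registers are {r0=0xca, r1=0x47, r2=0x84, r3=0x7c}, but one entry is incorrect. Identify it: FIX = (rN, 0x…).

0: ✓ CMP  NZCV=0010
1: ✓ MOVCS  r0←0xca
2: · MOVMI
3: ✓ CMP  NZCV=1000
4: · ADDCS
5: ✓ MOVNE  r2←0xa7

FIX = (r2, 0xa7)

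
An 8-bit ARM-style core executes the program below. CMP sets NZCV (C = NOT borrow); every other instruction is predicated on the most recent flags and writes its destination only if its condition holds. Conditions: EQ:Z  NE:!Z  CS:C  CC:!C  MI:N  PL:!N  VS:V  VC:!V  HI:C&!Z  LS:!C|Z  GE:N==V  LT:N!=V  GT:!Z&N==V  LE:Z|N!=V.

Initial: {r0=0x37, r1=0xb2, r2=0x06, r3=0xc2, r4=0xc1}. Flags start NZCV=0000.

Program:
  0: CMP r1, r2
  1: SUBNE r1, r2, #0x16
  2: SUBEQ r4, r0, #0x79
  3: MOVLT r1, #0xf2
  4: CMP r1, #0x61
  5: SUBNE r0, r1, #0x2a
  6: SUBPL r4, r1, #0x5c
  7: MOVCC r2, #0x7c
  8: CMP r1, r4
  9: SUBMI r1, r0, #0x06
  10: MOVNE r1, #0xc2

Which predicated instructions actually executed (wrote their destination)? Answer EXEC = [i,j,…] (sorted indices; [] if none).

EXEC = [1,3,5,10]

[0] flags=1010 → (cmp)
[1] flags=1010 NE?T → r1=0xf0
[2] flags=1010 EQ?F → skip
[3] flags=1010 LT?T → r1=0xf2
[4] flags=1010 → (cmp)
[5] flags=1010 NE?T → r0=0xc8
[6] flags=1010 PL?F → skip
[7] flags=1010 CC?F → skip
[8] flags=0010 → (cmp)
[9] flags=0010 MI?F → skip
[10] flags=0010 NE?T → r1=0xc2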